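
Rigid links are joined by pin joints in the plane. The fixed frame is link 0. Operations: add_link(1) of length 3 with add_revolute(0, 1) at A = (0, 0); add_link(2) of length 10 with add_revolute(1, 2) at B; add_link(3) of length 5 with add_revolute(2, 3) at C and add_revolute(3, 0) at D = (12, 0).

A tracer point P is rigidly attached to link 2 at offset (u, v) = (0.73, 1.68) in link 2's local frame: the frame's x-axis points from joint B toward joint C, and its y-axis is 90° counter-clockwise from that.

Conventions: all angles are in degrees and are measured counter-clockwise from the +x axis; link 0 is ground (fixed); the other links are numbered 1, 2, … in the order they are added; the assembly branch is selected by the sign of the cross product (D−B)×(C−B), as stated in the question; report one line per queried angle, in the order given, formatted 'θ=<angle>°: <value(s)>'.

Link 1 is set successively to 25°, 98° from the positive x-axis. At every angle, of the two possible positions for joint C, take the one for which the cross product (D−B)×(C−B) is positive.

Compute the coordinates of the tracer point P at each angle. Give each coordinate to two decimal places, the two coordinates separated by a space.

A=(0,0), D=(12.00,0)
θ=25°: B = A + 3.00·(cos25°, sin25°) = (2.7189, 1.2679)
θ=25°: |BD| = 9.3673
θ=25°: circle(B,10.00) ∩ circle(D,5.00): a=8.6869, h=4.9535
θ=25°:   candidates: C₊=(11.9964,5.0000) cross=46.401; C₋=(10.6555,-4.8158) cross=-46.401
θ=25°:   branch + wants cross > 0 → take C=(11.9964,5.0000) (cross=46.401)
θ=25°: ex = (C−B)/|BC| = (0.9277,0.3732); ey = (-0.3732,0.9277)
θ=25°: P = B + 0.73·ex + 1.68·ey = (2.7692,3.0989)
θ=98°: B = A + 3.00·(cos98°, sin98°) = (-0.4175, 2.9708)
θ=98°: |BD| = 12.7679
θ=98°: circle(B,10.00) ∩ circle(D,5.00): a=9.3210, h=3.6220
θ=98°:   candidates: C₊=(9.4904,4.3246) cross=46.245; C₋=(7.8049,-2.7205) cross=-46.245
θ=98°:   branch + wants cross > 0 → take C=(9.4904,4.3246) (cross=46.245)
θ=98°: ex = (C−B)/|BC| = (0.9908,0.1354); ey = (-0.1354,0.9908)
θ=98°: P = B + 0.73·ex + 1.68·ey = (0.0783,4.7342)

θ=25°: 2.77 3.10
θ=98°: 0.08 4.73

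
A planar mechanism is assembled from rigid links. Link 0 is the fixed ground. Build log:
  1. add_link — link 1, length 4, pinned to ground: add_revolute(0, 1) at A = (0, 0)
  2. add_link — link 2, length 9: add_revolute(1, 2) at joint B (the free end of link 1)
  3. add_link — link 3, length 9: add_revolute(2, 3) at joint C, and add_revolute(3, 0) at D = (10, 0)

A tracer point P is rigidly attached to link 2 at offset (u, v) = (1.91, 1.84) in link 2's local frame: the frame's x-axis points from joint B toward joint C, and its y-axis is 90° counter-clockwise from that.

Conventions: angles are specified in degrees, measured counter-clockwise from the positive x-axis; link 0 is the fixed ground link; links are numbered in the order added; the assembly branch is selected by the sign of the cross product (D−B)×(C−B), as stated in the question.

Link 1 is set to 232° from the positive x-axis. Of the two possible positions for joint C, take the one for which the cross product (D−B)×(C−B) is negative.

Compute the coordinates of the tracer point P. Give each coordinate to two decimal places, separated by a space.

A=(0,0), D=(10.00,0)
B = A + 4.00·(cos232°, sin232°) = (-2.4626, -3.1520)
|BD| = 12.8551
circle(B,9.00) ∩ circle(D,9.00): a=6.4275, h=6.2997
  candidates: C₊=(2.2240,4.5314) cross=80.984; C₋=(5.3134,-7.6835) cross=-80.984
  branch - wants cross < 0 → take C=(5.3134,-7.6835) (cross=-80.984)
ex = (C−B)/|BC| = (0.8640,-0.5035); ey = (0.5035,0.8640)
P = B + 1.91·ex + 1.84·ey = (0.1140,-2.5239)

0.11 -2.52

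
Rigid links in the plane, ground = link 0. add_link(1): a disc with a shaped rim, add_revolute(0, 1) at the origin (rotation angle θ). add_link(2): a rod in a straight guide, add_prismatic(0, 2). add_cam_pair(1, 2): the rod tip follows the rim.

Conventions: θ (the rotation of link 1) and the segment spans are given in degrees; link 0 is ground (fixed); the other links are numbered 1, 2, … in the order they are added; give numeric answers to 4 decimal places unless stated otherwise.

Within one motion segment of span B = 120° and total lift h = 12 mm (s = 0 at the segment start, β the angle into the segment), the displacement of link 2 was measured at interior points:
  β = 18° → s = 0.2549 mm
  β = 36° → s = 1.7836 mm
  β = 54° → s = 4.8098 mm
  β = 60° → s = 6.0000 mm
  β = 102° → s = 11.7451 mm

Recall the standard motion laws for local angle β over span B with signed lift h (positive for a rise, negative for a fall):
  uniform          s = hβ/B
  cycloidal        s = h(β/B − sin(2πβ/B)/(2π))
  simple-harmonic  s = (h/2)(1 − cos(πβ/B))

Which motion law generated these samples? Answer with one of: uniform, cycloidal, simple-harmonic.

candidates at β/B = r: uniform s = h·r (linear in β); cycloidal s = h·(r − sin(2πr)/(2π)); simple-harmonic s = (h/2)(1 − cos(πr))
β=18°: printed 0.2549 | uniform 1.8000, cycloidal 0.2549, simple-harmonic 0.6540
β=36°: printed 1.7836 | uniform 3.6000, cycloidal 1.7836, simple-harmonic 2.4733
β=54°: printed 4.8098 | uniform 5.4000, cycloidal 4.8098, simple-harmonic 5.0614
β=60°: printed 6.0000 | uniform 6.0000, cycloidal 6.0000, simple-harmonic 6.0000
β=102°: printed 11.7451 | uniform 10.2000, cycloidal 11.7451, simple-harmonic 11.3460
only one law matches every sample → cycloidal

cycloidal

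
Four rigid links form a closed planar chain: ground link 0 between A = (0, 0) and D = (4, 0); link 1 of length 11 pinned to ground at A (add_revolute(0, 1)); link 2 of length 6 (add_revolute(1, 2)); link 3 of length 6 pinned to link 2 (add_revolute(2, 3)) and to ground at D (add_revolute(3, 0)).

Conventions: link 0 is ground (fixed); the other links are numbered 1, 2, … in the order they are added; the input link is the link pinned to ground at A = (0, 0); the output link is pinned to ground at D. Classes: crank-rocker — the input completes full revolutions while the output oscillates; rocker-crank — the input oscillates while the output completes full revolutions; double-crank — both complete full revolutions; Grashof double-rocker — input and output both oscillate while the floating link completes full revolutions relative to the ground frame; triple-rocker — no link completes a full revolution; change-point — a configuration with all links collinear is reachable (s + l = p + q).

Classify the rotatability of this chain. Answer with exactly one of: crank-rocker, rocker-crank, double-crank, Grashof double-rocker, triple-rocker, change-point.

lengths: ground=4, input=11, coupler=6, output=6
sorted: s=4 (shortest), l=11 (longest), p+q=12
s + l = 15 vs p + q = 12
s + l > p + q → non-Grashof → no link fully rotates → triple-rocker

triple-rocker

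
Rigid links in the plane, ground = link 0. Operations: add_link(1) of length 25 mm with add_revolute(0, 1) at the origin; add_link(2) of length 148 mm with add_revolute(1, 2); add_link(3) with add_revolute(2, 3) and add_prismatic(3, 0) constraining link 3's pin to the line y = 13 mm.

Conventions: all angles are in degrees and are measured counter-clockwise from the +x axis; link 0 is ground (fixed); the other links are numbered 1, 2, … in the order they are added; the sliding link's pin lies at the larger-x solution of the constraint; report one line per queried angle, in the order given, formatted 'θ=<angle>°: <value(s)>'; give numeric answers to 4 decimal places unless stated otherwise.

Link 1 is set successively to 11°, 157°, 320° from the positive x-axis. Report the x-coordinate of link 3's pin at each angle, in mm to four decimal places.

geometry: r = 25 mm, L = 148 mm, e = 13 mm
θ=11°: crank pin P = (r cos θ, r sin θ) = (24.540680, 4.770225)
θ=11°: h = r sin θ − e = 4.770225 − 13 = -8.229775
θ=11°: x = r cos θ + √(L² − h²) = 24.540680 + 147.771008 = 172.311688
θ=157°: crank pin P = (r cos θ, r sin θ) = (-23.012621, 9.768278)
θ=157°: h = r sin θ − e = 9.768278 − 13 = -3.231722
θ=157°: x = r cos θ + √(L² − h²) = -23.012621 + 147.964712 = 124.952091
θ=320°: crank pin P = (r cos θ, r sin θ) = (19.151111, -16.069690)
θ=320°: h = r sin θ − e = -16.069690 − 13 = -29.069690
θ=320°: x = r cos θ + √(L² − h²) = 19.151111 + 145.117032 = 164.268144

θ=11°: 172.3117
θ=157°: 124.9521
θ=320°: 164.2681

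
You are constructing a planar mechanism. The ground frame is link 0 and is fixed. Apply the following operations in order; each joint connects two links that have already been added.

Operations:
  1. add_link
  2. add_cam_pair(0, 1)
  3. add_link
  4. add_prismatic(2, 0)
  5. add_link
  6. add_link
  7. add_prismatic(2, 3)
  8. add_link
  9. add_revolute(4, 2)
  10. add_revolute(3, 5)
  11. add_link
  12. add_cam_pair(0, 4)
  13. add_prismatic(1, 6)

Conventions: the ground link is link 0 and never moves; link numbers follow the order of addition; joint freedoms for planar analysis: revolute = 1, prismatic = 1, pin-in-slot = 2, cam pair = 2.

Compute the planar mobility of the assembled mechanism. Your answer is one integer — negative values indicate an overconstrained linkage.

link 0 = ground. State L|J1|J2 = 1|0|0
+link1  2|0|0
C(0,1) f=2→J2  2|0|1
+link2  3|0|1
P(2,0) f=1→J1  3|1|1
+link3  4|1|1
+link4  5|1|1
P(2,3) f=1→J1  5|2|1
+link5  6|2|1
R(4,2) f=1→J1  6|3|1
R(3,5) f=1→J1  6|4|1
+link6  7|4|1
C(0,4) f=2→J2  7|4|2
P(1,6) f=1→J1  7|5|2
M = 3(7−1)−2·5−2 = 18−10−2 = 6

M = 6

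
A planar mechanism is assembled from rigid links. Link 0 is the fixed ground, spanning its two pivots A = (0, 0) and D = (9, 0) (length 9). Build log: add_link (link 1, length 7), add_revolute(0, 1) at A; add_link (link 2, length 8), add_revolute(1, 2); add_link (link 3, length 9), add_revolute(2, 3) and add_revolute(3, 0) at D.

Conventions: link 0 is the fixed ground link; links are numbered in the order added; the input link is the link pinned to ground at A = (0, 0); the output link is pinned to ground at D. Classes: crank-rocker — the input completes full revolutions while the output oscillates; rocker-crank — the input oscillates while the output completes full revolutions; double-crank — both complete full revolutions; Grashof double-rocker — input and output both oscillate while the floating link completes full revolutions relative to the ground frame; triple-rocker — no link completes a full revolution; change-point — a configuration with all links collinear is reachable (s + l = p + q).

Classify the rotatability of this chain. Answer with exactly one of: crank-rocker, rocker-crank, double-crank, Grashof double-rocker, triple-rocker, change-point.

lengths: ground=9, input=7, coupler=8, output=9
sorted: s=7 (shortest), l=9 (longest), p+q=17
s + l = 16 vs p + q = 17
s + l < p + q (Grashof) with shortest = input link → crank-rocker

crank-rocker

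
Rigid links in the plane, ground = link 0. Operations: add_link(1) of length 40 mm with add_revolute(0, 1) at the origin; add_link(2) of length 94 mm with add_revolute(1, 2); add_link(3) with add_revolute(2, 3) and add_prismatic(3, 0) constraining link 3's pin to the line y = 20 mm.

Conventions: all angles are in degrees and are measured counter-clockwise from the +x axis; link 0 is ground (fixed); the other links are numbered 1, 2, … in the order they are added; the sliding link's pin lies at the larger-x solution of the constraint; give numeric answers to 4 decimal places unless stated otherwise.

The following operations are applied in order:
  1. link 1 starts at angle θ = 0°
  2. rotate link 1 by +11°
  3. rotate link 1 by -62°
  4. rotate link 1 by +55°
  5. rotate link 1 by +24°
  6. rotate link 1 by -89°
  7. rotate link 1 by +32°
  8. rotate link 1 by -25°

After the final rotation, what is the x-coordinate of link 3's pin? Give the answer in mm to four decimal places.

geometry: r = 40 mm, L = 94 mm, e = 20 mm; θ starts at 0°
rotate link 1 by +11°: θ ← 0° +11° = 11°
rotate link 1 by -62°: θ ← 11° -62° = -51°
rotate link 1 by +55°: θ ← -51° +55° = 4°
rotate link 1 by +24°: θ ← 4° +24° = 28°
rotate link 1 by -89°: θ ← 28° -89° = -61°
rotate link 1 by +32°: θ ← -61° +32° = -29°
rotate link 1 by -25°: θ ← -29° -25° = -54°
crank pin P = (r cos θ, r sin θ) = (23.511410, -32.360680)
h = r sin θ − e = -32.360680 − 20 = -52.360680
x = r cos θ + √(L² − h²) = 23.511410 + 78.066377 = 101.577787

101.5778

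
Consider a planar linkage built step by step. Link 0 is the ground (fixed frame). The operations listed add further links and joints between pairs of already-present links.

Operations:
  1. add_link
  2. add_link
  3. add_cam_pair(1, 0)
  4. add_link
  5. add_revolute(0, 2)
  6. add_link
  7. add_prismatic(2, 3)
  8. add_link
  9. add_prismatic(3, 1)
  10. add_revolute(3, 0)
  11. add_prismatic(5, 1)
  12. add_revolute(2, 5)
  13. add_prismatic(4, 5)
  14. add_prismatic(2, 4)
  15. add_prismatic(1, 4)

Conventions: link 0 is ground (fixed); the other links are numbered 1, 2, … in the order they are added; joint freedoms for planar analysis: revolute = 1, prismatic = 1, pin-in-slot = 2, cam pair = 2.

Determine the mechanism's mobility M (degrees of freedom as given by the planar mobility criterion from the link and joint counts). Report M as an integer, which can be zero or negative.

L=1 J1=0 J2=0
add link → L=2 J1=0 J2=0
add link → L=3 J1=0 J2=0
C@1,0 dof=2 J2 → L=3 J1=0 J2=1
add link → L=4 J1=0 J2=1
R@0,2 dof=1 J1 → L=4 J1=1 J2=1
add link → L=5 J1=1 J2=1
P@2,3 dof=1 J1 → L=5 J1=2 J2=1
add link → L=6 J1=2 J2=1
P@3,1 dof=1 J1 → L=6 J1=3 J2=1
R@3,0 dof=1 J1 → L=6 J1=4 J2=1
P@5,1 dof=1 J1 → L=6 J1=5 J2=1
R@2,5 dof=1 J1 → L=6 J1=6 J2=1
P@4,5 dof=1 J1 → L=6 J1=7 J2=1
P@2,4 dof=1 J1 → L=6 J1=8 J2=1
P@1,4 dof=1 J1 → L=6 J1=9 J2=1
M=3(L−1)−2J1−J2=3·5−2·9−1=-4

M = -4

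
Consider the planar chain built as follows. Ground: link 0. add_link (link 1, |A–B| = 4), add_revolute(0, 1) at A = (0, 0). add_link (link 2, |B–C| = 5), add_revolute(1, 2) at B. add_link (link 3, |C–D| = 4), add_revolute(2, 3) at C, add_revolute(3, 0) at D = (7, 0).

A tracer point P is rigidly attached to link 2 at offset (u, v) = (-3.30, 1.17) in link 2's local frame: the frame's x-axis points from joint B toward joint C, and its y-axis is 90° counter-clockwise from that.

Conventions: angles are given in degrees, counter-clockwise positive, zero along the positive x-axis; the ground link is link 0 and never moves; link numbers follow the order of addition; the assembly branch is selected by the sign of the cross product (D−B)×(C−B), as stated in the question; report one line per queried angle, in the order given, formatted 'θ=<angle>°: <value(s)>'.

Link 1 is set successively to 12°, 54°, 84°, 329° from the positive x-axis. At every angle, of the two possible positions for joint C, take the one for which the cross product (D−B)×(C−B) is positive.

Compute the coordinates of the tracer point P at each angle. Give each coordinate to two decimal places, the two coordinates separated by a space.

A=(0,0), D=(7.00,0)
θ=12°: B = A + 4.00·(cos12°, sin12°) = (3.9126, 0.8316)
θ=12°: |BD| = 3.1975
θ=12°: circle(B,5.00) ∩ circle(D,4.00): a=3.0061, h=3.9954
θ=12°:   candidates: C₊=(7.8544,3.9077) cross=12.775; C₋=(5.7760,-3.8081) cross=-12.775
θ=12°:   branch + wants cross > 0 → take C=(7.8544,3.9077) (cross=12.775)
θ=12°: ex = (C−B)/|BC| = (0.7884,0.6152); ey = (-0.6152,0.7884)
θ=12°: P = B + -3.30·ex + 1.17·ey = (0.5912,-0.2761)
θ=54°: B = A + 4.00·(cos54°, sin54°) = (2.3511, 3.2361)
θ=54°: |BD| = 5.6643
θ=54°: circle(B,5.00) ∩ circle(D,4.00): a=3.6266, h=3.4421
θ=54°:   candidates: C₊=(7.2941,3.9892) cross=19.497; C₋=(3.3611,-1.6609) cross=-19.497
θ=54°:   branch + wants cross > 0 → take C=(7.2941,3.9892) (cross=19.497)
θ=54°: ex = (C−B)/|BC| = (0.9886,0.1506); ey = (-0.1506,0.9886)
θ=54°: P = B + -3.30·ex + 1.17·ey = (-1.0874,3.8957)
θ=84°: B = A + 4.00·(cos84°, sin84°) = (0.4181, 3.9781)
θ=84°: |BD| = 7.6907
θ=84°: circle(B,5.00) ∩ circle(D,4.00): a=4.4305, h=2.3175
θ=84°:   candidates: C₊=(5.4086,3.6698) cross=17.823; C₋=(3.0110,-0.2970) cross=-17.823
θ=84°:   branch + wants cross > 0 → take C=(5.4086,3.6698) (cross=17.823)
θ=84°: ex = (C−B)/|BC| = (0.9981,-0.0617); ey = (0.0617,0.9981)
θ=84°: P = B + -3.30·ex + 1.17·ey = (-2.8035,5.3493)
θ=329°: B = A + 4.00·(cos329°, sin329°) = (3.4287, -2.0602)
θ=329°: |BD| = 4.1229
θ=329°: circle(B,5.00) ∩ circle(D,4.00): a=3.1529, h=3.8806
θ=329°:   candidates: C₊=(4.2207,2.8767) cross=15.999; C₋=(8.0988,-3.8461) cross=-15.999
θ=329°:   branch + wants cross > 0 → take C=(4.2207,2.8767) (cross=15.999)
θ=329°: ex = (C−B)/|BC| = (0.1584,0.9874); ey = (-0.9874,0.1584)
θ=329°: P = B + -3.30·ex + 1.17·ey = (1.7507,-5.1332)

θ=12°: 0.59 -0.28
θ=54°: -1.09 3.90
θ=84°: -2.80 5.35
θ=329°: 1.75 -5.13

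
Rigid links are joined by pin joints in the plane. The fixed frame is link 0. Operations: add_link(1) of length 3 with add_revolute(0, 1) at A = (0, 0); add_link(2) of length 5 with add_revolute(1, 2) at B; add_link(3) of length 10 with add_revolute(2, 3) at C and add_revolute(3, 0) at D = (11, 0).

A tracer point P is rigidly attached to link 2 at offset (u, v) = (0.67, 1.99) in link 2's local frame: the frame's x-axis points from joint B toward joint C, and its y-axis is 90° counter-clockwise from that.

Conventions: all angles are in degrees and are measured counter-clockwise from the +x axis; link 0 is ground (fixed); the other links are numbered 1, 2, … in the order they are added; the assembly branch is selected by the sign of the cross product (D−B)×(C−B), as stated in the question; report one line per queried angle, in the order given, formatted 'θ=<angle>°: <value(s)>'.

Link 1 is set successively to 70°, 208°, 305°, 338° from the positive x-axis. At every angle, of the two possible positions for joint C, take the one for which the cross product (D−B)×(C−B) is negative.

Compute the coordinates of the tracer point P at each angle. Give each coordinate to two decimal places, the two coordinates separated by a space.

A=(0,0), D=(11.00,0)
θ=70°: B = A + 3.00·(cos70°, sin70°) = (1.0261, 2.8191)
θ=70°: |BD| = 10.3647
θ=70°: circle(B,5.00) ∩ circle(D,10.00): a=1.5643, h=4.7490
θ=70°:   candidates: C₊=(3.8230,6.9636) cross=49.222; C₋=(1.2397,-2.1764) cross=-49.222
θ=70°:   branch - wants cross < 0 → take C=(1.2397,-2.1764) (cross=-49.222)
θ=70°: ex = (C−B)/|BC| = (0.0427,-0.9991); ey = (0.9991,0.0427)
θ=70°: P = B + 0.67·ex + 1.99·ey = (3.0429,2.2347)
θ=208°: B = A + 3.00·(cos208°, sin208°) = (-2.6488, -1.4084)
θ=208°: |BD| = 13.7213
θ=208°: circle(B,5.00) ∩ circle(D,10.00): a=4.1277, h=2.8217
θ=208°:   candidates: C₊=(1.1674,1.8221) cross=38.718; C₋=(1.7467,-3.7916) cross=-38.718
θ=208°:   branch - wants cross < 0 → take C=(1.7467,-3.7916) (cross=-38.718)
θ=208°: ex = (C−B)/|BC| = (0.8791,-0.4766); ey = (0.4766,0.8791)
θ=208°: P = B + 0.67·ex + 1.99·ey = (-1.1113,0.0217)
θ=305°: B = A + 3.00·(cos305°, sin305°) = (1.7207, -2.4575)
θ=305°: |BD| = 9.5992
θ=305°: circle(B,5.00) ∩ circle(D,10.00): a=0.8930, h=4.9196
θ=305°:   candidates: C₊=(1.3245,2.5268) cross=47.224; C₋=(3.8434,-6.9845) cross=-47.224
θ=305°:   branch - wants cross < 0 → take C=(3.8434,-6.9845) (cross=-47.224)
θ=305°: ex = (C−B)/|BC| = (0.4245,-0.9054); ey = (0.9054,0.4245)
θ=305°: P = B + 0.67·ex + 1.99·ey = (3.8069,-2.2193)
θ=338°: B = A + 3.00·(cos338°, sin338°) = (2.7816, -1.1238)
θ=338°: |BD| = 8.2949
θ=338°: circle(B,5.00) ∩ circle(D,10.00): a=-0.3734, h=4.9860
θ=338°:   candidates: C₊=(1.7361,3.7657) cross=41.359; C₋=(3.0871,-6.1145) cross=-41.359
θ=338°:   branch - wants cross < 0 → take C=(3.0871,-6.1145) (cross=-41.359)
θ=338°: ex = (C−B)/|BC| = (0.0611,-0.9981); ey = (0.9981,0.0611)
θ=338°: P = B + 0.67·ex + 1.99·ey = (4.8088,-1.6709)

θ=70°: 3.04 2.23
θ=208°: -1.11 0.02
θ=305°: 3.81 -2.22
θ=338°: 4.81 -1.67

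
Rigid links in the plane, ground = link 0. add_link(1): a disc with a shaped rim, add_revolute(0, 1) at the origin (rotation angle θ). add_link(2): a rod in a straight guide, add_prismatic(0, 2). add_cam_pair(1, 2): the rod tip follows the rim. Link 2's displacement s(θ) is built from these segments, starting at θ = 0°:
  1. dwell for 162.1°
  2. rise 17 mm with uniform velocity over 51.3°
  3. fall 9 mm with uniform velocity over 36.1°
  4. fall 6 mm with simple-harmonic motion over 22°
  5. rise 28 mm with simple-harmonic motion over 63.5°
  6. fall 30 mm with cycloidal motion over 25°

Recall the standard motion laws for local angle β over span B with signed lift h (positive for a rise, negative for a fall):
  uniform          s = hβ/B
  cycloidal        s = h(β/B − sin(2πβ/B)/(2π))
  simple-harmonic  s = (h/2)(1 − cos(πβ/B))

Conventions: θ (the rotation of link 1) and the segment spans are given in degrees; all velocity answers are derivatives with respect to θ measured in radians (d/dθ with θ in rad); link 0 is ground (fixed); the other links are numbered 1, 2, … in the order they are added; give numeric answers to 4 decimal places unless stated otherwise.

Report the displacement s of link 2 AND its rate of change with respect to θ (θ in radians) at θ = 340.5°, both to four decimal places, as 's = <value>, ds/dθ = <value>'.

segment 1 (0° to 162.1°, dwell): s unchanged at 0.0000
segment 2 (162.1° to 213.4°, uniform, h = 17) is passed completely: s = 0.0000 + (17) = 17.0000
segment 3 (213.4° to 249.5°, uniform, h = -9) is passed completely: s = 17.0000 + (-9) = 8.0000
segment 4 (249.5° to 271.5°, simple-harmonic, h = -6) is passed completely: s = 8.0000 + (-6) = 2.0000
segment 5 (271.5° to 335°, simple-harmonic, h = 28) is passed completely: s = 2.0000 + (28) = 30.0000
θ = 340.5° falls in segment 6 (335° to 360°, cycloidal, h = -30): β = 340.5 − 335 = 5.5°, B = 25°; Δs = -30·(0.2200 − sin(2π·0.2200)/(2π)) = -1.9099; s = 30.0000 − 1.9099 = 28.0901
velocity in seg [335°–360°] (cycloidal), θ in radians: β = 5.5° = 0.0960 rad, B = 25° = 0.4363 rad; ds/dθ = (h/B)(1 − cos(2πβ/B)) = ((-30)/0.4363)(1 − cos(2π·0.2200)) = -55.871545 mm/rad

s = 28.0901, ds/dθ = -55.8715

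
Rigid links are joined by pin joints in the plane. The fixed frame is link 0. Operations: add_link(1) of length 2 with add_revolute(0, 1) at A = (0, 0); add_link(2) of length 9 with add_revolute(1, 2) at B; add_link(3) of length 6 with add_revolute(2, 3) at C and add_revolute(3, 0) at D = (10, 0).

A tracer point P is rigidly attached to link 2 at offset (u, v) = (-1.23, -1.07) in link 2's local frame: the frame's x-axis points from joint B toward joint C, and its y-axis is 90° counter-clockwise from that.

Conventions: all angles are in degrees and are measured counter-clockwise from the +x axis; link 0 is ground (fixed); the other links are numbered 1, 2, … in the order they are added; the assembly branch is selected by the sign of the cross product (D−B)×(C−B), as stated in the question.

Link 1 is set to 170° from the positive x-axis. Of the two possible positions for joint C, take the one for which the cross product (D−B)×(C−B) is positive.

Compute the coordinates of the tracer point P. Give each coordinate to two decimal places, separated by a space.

A=(0,0), D=(10.00,0)
B = A + 2.00·(cos170°, sin170°) = (-1.9696, 0.3473)
|BD| = 11.9747
circle(B,9.00) ∩ circle(D,6.00): a=7.8663, h=4.3728
  candidates: C₊=(6.0202,4.4901) cross=52.363; C₋=(5.7665,-4.2518) cross=-52.363
  branch + wants cross > 0 → take C=(6.0202,4.4901) (cross=52.363)
ex = (C−B)/|BC| = (0.8878,0.4603); ey = (-0.4603,0.8878)
P = B + -1.23·ex + -1.07·ey = (-2.5690,-1.1688)

-2.57 -1.17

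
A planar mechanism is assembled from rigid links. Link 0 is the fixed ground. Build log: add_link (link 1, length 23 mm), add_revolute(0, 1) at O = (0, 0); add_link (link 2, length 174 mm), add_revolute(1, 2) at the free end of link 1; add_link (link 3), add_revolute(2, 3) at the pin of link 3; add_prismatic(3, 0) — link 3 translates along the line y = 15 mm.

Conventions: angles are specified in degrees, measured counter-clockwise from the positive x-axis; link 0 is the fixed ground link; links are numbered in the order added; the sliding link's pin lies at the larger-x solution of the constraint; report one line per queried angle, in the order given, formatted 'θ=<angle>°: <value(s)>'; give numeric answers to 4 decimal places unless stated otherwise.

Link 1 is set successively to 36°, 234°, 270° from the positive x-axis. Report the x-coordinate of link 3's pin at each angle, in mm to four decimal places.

geometry: r = 23 mm, L = 174 mm, e = 15 mm
θ=36°: crank pin P = (r cos θ, r sin θ) = (18.607391, 13.519061)
θ=36°: h = r sin θ − e = 13.519061 − 15 = -1.480939
θ=36°: x = r cos θ + √(L² − h²) = 18.607391 + 173.993698 = 192.601089
θ=234°: crank pin P = (r cos θ, r sin θ) = (-13.519061, -18.607391)
θ=234°: h = r sin θ − e = -18.607391 − 15 = -33.607391
θ=234°: x = r cos θ + √(L² − h²) = -13.519061 + 170.723587 = 157.204527
θ=270°: crank pin P = (r cos θ, r sin θ) = (-0.000000, -23.000000)
θ=270°: h = r sin θ − e = -23.000000 − 15 = -38.000000
θ=270°: x = r cos θ + √(L² − h²) = -0.000000 + 169.799882 = 169.799882

θ=36°: 192.6011
θ=234°: 157.2045
θ=270°: 169.7999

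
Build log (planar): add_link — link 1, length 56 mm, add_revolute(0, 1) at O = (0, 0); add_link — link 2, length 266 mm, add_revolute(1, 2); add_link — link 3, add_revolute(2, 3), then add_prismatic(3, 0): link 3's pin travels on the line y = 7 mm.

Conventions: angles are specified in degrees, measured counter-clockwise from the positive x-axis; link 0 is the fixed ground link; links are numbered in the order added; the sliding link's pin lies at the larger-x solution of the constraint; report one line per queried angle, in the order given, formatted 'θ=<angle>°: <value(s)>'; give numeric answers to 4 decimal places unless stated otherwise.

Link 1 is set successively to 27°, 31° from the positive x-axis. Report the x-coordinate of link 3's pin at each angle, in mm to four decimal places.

geometry: r = 56 mm, L = 266 mm, e = 7 mm
θ=27°: crank pin P = (r cos θ, r sin θ) = (49.896365, 25.423468)
θ=27°: h = r sin θ − e = 25.423468 − 7 = 18.423468
θ=27°: x = r cos θ + √(L² − h²) = 49.896365 + 265.361218 = 315.257583
θ=31°: crank pin P = (r cos θ, r sin θ) = (48.001369, 28.842132)
θ=31°: h = r sin θ − e = 28.842132 − 7 = 21.842132
θ=31°: x = r cos θ + √(L² − h²) = 48.001369 + 265.101719 = 313.103088

θ=27°: 315.2576
θ=31°: 313.1031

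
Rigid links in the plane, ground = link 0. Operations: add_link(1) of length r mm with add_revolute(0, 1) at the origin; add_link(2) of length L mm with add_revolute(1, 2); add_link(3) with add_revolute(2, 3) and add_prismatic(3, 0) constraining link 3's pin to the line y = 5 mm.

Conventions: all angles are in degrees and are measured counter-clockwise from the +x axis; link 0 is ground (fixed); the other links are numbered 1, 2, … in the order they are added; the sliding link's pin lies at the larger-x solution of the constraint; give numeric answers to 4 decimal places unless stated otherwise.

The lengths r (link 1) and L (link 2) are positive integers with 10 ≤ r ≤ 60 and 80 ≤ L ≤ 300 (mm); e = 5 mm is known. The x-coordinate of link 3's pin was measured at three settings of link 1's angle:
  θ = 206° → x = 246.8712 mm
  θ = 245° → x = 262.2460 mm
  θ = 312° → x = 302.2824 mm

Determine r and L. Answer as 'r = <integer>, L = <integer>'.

constraint per measurement: (x − r cos θ)² + (r sin θ − e)² = L²
subtracting the θ₁ and θ₂ equations cancels the r² and L² terms:
r = (x₁² − x₂²) / (2[(x₁cos θ₁ + e sin θ₁) − (x₂cos θ₂ + e sin θ₂)]) = 35.9999 → r = 36
L² = (x₁ − r cos θ₁)² + (r sin θ₁ − e)² = 78400.0213 → L = 280.0000 → L = 280
check at θ₃=312°: x = 302.2824 (printed 302.2824) ✓

r = 36, L = 280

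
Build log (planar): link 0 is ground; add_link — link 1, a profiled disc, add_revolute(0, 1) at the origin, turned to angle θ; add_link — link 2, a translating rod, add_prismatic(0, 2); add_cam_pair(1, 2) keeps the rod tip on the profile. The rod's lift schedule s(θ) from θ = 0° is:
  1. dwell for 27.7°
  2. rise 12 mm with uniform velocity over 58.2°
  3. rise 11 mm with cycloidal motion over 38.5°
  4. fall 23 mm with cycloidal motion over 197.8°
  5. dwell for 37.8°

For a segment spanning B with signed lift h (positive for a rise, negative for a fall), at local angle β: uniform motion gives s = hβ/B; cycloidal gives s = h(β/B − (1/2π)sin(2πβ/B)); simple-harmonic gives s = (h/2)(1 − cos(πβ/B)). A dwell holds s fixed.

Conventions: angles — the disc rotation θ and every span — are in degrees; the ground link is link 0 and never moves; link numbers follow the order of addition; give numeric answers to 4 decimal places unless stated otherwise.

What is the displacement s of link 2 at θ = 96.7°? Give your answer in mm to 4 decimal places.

seg 1 [0°–27.7°] dwell: s stays 0.0000
seg 2 [27.7°–85.9°] uniform, h=12: full span → s += 12 → s = 12.0000
seg 3 [85.9°–124.4°] cycloidal, h=11: θ=96.7° here. β=10.8, B=38.5. 11·(0.2805 − sin(2π·0.2805)/(2π)) = 1.3671 → s = 13.3671

13.3671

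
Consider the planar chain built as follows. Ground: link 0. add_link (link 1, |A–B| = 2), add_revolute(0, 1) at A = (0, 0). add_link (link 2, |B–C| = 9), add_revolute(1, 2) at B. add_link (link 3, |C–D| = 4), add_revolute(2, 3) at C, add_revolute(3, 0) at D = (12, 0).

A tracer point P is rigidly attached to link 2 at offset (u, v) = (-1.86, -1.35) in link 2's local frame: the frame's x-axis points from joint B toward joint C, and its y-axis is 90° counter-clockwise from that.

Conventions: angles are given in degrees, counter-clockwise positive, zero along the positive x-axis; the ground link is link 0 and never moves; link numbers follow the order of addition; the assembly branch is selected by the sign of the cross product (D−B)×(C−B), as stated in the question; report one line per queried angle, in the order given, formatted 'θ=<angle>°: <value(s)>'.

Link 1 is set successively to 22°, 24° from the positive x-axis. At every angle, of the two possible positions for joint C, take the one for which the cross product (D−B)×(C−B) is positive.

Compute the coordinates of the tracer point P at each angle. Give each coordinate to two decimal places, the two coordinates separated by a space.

A=(0,0), D=(12.00,0)
θ=22°: B = A + 2.00·(cos22°, sin22°) = (1.8544, 0.7492)
θ=22°: |BD| = 10.1733
θ=22°: circle(B,9.00) ∩ circle(D,4.00): a=8.2813, h=3.5243
θ=22°:   candidates: C₊=(10.3727,3.6540) cross=35.853; C₋=(9.8536,-3.3754) cross=-35.853
θ=22°:   branch + wants cross > 0 → take C=(10.3727,3.6540) (cross=35.853)
θ=22°: ex = (C−B)/|BC| = (0.9465,0.3228); ey = (-0.3228,0.9465)
θ=22°: P = B + -1.86·ex + -1.35·ey = (0.5296,-1.1289)
θ=24°: B = A + 2.00·(cos24°, sin24°) = (1.8271, 0.8135)
θ=24°: |BD| = 10.2054
θ=24°: circle(B,9.00) ∩ circle(D,4.00): a=8.2873, h=3.5101
θ=24°:   candidates: C₊=(10.3678,3.6518) cross=35.822; C₋=(9.8082,-3.3461) cross=-35.822
θ=24°:   branch + wants cross > 0 → take C=(10.3678,3.6518) (cross=35.822)
θ=24°: ex = (C−B)/|BC| = (0.9490,0.3154); ey = (-0.3154,0.9490)
θ=24°: P = B + -1.86·ex + -1.35·ey = (0.4878,-1.0542)

θ=22°: 0.53 -1.13
θ=24°: 0.49 -1.05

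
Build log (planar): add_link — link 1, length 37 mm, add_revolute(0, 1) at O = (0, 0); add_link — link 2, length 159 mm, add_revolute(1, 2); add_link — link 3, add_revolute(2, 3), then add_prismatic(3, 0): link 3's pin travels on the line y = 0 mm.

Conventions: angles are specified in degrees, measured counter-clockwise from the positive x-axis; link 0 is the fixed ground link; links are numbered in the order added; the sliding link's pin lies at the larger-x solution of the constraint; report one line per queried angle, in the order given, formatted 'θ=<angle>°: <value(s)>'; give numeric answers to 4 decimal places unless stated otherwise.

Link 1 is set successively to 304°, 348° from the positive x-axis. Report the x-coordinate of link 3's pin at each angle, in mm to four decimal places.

geometry: r = 37 mm, L = 159 mm, e = 0 mm
θ=304°: crank pin P = (r cos θ, r sin θ) = (20.690137, -30.674390)
θ=304°: h = r sin θ − e = -30.674390 − 0 = -30.674390
θ=304°: x = r cos θ + √(L² − h²) = 20.690137 + 156.013082 = 176.703220
θ=348°: crank pin P = (r cos θ, r sin θ) = (36.191461, -7.692733)
θ=348°: h = r sin θ − e = -7.692733 − 0 = -7.692733
θ=348°: x = r cos θ + √(L² − h²) = 36.191461 + 158.813796 = 195.005257

θ=304°: 176.7032
θ=348°: 195.0053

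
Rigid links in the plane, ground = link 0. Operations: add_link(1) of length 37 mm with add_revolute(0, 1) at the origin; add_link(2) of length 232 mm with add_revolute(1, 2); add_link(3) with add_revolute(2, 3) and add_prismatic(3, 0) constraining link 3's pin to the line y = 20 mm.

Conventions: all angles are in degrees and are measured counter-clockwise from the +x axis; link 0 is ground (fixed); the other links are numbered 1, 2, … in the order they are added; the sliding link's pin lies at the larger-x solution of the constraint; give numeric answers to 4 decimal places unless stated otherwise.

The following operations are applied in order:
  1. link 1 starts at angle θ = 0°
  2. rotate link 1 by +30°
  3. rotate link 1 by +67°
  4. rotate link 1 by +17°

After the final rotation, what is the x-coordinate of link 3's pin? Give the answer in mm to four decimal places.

geometry: r = 37 mm, L = 232 mm, e = 20 mm; θ starts at 0°
rotate link 1 by +30°: θ ← 0° +30° = 30°
rotate link 1 by +67°: θ ← 30° +67° = 97°
rotate link 1 by +17°: θ ← 97° +17° = 114°
crank pin P = (r cos θ, r sin θ) = (-15.049256, 33.801182)
h = r sin θ − e = 33.801182 − 20 = 13.801182
x = r cos θ + √(L² − h²) = -15.049256 + 231.589135 = 216.539879

216.5399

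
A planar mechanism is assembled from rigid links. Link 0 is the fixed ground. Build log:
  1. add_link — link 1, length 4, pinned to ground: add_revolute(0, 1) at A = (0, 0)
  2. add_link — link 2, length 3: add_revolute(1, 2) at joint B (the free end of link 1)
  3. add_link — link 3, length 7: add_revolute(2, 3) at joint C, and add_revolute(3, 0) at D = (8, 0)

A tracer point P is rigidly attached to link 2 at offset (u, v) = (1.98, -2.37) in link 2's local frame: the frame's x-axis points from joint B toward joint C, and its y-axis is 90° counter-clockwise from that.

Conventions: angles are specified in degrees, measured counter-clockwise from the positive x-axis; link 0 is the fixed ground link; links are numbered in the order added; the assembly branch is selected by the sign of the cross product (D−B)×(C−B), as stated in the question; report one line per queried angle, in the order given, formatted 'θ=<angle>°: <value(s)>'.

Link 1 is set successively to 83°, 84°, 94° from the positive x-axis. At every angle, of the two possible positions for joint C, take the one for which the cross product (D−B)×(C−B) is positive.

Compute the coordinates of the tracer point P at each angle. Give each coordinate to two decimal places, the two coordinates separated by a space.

A=(0,0), D=(8.00,0)
θ=83°: B = A + 4.00·(cos83°, sin83°) = (0.4875, 3.9702)
θ=83°: |BD| = 8.4971
θ=83°: circle(B,3.00) ∩ circle(D,7.00): a=1.8948, h=2.3259
θ=83°:   candidates: C₊=(3.2495,5.1413) cross=19.763; C₋=(1.0760,1.0285) cross=-19.763
θ=83°:   branch + wants cross > 0 → take C=(3.2495,5.1413) (cross=19.763)
θ=83°: ex = (C−B)/|BC| = (0.9207,0.3904); ey = (-0.3904,0.9207)
θ=83°: P = B + 1.98·ex + -2.37·ey = (3.2355,2.5611)
θ=84°: B = A + 4.00·(cos84°, sin84°) = (0.4181, 3.9781)
θ=84°: |BD| = 8.5621
θ=84°: circle(B,3.00) ∩ circle(D,7.00): a=1.9452, h=2.2839
θ=84°:   candidates: C₊=(3.2017,5.0967) cross=19.555; C₋=(1.0795,1.0519) cross=-19.555
θ=84°:   branch + wants cross > 0 → take C=(3.2017,5.0967) (cross=19.555)
θ=84°: ex = (C−B)/|BC| = (0.9279,0.3729); ey = (-0.3729,0.9279)
θ=84°: P = B + 1.98·ex + -2.37·ey = (3.1390,2.5173)
θ=94°: B = A + 4.00·(cos94°, sin94°) = (-0.2790, 3.9903)
θ=94°: |BD| = 9.1905
θ=94°: circle(B,3.00) ∩ circle(D,7.00): a=2.4191, h=1.7743
θ=94°:   candidates: C₊=(2.6705,4.5383) cross=16.307; C₋=(1.1298,1.3416) cross=-16.307
θ=94°:   branch + wants cross > 0 → take C=(2.6705,4.5383) (cross=16.307)
θ=94°: ex = (C−B)/|BC| = (0.9832,0.1827); ey = (-0.1827,0.9832)
θ=94°: P = B + 1.98·ex + -2.37·ey = (2.1006,2.0219)

θ=83°: 3.24 2.56
θ=84°: 3.14 2.52
θ=94°: 2.10 2.02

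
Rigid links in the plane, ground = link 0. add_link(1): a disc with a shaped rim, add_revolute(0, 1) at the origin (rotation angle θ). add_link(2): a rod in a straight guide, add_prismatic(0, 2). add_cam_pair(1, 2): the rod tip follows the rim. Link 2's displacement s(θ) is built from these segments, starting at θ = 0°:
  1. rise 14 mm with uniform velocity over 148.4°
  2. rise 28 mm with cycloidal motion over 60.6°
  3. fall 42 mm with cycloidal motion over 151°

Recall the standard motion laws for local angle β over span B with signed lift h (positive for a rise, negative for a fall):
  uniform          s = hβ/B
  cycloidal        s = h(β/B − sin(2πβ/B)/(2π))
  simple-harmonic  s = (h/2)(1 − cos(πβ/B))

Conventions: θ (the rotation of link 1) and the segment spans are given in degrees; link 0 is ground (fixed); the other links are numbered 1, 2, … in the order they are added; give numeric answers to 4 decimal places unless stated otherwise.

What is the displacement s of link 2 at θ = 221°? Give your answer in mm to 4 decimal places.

segment 1 (0° to 148.4°, uniform, h = 14) is passed completely: s = 0.0000 + (14) = 14.0000
segment 2 (148.4° to 209°, cycloidal, h = 28) is passed completely: s = 14.0000 + (28) = 42.0000
θ = 221° falls in segment 3 (209° to 360°, cycloidal, h = -42): β = 221 − 209 = 12°, B = 151°; Δs = -42·(0.0795 − sin(2π·0.0795)/(2π)) = -0.1370; s = 42.0000 − 0.1370 = 41.8630

41.8630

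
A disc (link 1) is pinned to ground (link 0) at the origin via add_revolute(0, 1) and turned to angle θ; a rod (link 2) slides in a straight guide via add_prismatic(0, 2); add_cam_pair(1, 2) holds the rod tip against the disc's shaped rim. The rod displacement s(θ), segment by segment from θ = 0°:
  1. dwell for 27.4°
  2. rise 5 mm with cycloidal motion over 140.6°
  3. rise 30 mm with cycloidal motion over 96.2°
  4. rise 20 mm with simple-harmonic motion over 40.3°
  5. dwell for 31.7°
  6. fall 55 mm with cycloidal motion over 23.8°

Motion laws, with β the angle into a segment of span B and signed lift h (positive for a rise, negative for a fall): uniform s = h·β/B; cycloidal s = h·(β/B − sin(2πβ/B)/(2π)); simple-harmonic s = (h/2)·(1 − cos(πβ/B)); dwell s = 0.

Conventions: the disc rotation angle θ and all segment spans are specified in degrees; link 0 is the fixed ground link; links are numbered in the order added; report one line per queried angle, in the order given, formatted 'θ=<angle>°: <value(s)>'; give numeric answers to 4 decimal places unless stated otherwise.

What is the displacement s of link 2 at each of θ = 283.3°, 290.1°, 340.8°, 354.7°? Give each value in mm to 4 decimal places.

segment 1 (0° to 27.4°, dwell): s unchanged at 0.0000
segment 2 (27.4° to 168°, cycloidal, h = 5) is passed completely: s = 0.0000 + (5) = 5.0000
segment 3 (168° to 264.2°, cycloidal, h = 30) is passed completely: s = 5.0000 + (30) = 35.0000
θ = 283.3° falls in segment 4 (264.2° to 304.5°, simple-harmonic, h = 20): β = 283.3 − 264.2 = 19.1°, B = 40.3°; Δs = 20/2·(1 − cos(π·0.4739)) = 9.1824; s = 35.0000 + 9.1824 = 44.1824
θ = 290.1° falls in segment 4 (264.2° to 304.5°, simple-harmonic, h = 20): β = 290.1 − 264.2 = 25.9°, B = 40.3°; Δs = 20/2·(1 − cos(π·0.6427)) = 14.3338; s = 35.0000 + 14.3338 = 49.3338
segment 4 (264.2° to 304.5°, simple-harmonic, h = 20) is passed completely: s = 35.0000 + (20) = 55.0000
segment 5 (304.5° to 336.2°, dwell): s unchanged at 55.0000
θ = 340.8° falls in segment 6 (336.2° to 360°, cycloidal, h = -55): β = 340.8 − 336.2 = 4.6°, B = 23.8°; Δs = -55·(0.1933 − sin(2π·0.1933)/(2π)) = -2.4268; s = 55.0000 − 2.4268 = 52.5732
θ = 354.7° falls in segment 6 (336.2° to 360°, cycloidal, h = -55): β = 354.7 − 336.2 = 18.5°, B = 23.8°; Δs = -55·(0.7773 − sin(2π·0.7773)/(2π)) = -51.3771; s = 55.0000 − 51.3771 = 3.6229

θ=283.3°: 44.1824
θ=290.1°: 49.3338
θ=340.8°: 52.5732
θ=354.7°: 3.6229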